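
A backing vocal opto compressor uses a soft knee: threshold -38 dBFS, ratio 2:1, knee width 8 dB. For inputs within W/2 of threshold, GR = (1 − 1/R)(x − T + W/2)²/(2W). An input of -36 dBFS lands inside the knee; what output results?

-37.125 dBFS

x − T + W/2 = -36 − (-38) + 4 = 6.
GR = (1 − 1/2) × 6² / 16 = 0.5 × 36 / 16 = 1.125 dB.
Output = -36 − 1.125 = -37.125 dBFS.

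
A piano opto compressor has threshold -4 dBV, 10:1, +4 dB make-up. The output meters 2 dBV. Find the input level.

Before make-up, the level was 2 − 4 = -2 dBV.
The compressed level sits -2 − (-4) = 2 dB over threshold.
Undo the ratio: input overshoot = 2 × 10 = 20 dB, giving input = 16 dBV.

16 dBV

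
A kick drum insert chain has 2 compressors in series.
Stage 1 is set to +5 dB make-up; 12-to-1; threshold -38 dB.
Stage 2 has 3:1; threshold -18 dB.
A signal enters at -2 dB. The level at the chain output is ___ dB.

Stage 1: overshoot 36 dB → 36/12 = 3 dB → -35 dB; +5 dB make-up → -30 dB.
Stage 2: -30 dB ≤ -18 dB, so stage 2 doesn't engage; output -30 dB.

-30 dB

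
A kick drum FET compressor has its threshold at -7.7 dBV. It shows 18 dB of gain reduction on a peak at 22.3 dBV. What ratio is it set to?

Input overshoot = 22.3 − (-7.7) = 30 dB.
Output overshoot = 30 − 18 = 12 dB.
Ratio = input overshoot / output overshoot = 30 / 12 = 2.5.

2.5:1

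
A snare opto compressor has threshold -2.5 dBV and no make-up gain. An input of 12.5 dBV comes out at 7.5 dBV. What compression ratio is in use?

1.5:1

Input overshoot = 12.5 − (-2.5) = 15 dB; output overshoot = 7.5 − (-2.5) = 10 dB.
Ratio = 15 / 10 = 1.5.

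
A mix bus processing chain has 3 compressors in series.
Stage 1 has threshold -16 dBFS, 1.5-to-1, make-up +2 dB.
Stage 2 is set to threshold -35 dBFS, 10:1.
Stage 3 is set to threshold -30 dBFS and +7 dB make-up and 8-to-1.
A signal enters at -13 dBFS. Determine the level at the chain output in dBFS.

-25.7 dBFS

Stage 1: overshoot 3 dB → 3/1.5 = 2 dB → -14 dBFS; +2 dB make-up → -12 dBFS.
Stage 2: overshoot 23 dB → 23/10 = 2.3 dB → -32.7 dBFS.
Stage 3: -32.7 dBFS ≤ -30 dBFS, so stage 3 doesn't engage; make-up brings it to -25.7 dBFS.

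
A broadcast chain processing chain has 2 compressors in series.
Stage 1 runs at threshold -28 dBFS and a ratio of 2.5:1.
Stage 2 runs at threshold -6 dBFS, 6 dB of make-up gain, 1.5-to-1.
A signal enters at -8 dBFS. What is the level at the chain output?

Stage 1: overshoot 20 dB → 20/2.5 = 8 dB → -20 dBFS.
Stage 2: -20 dBFS ≤ -6 dBFS, so stage 2 doesn't engage; make-up brings it to -14 dBFS.

-14 dBFS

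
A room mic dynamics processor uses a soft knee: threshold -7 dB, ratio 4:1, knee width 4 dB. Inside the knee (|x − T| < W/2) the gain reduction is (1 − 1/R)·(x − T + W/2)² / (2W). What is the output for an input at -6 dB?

x − T + W/2 = -6 − (-7) + 2 = 3.
GR = (1 − 1/4) × 3² / 8 = 0.75 × 9 / 8 = 0.84375 dB.
Output = -6 − 0.84375 = -6.84375 dB.

-6.84375 dB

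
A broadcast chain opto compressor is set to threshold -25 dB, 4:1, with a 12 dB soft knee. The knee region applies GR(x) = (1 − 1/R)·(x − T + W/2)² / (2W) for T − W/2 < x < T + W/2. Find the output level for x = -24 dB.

-25.53125 dB

x − T + W/2 = -24 − (-25) + 6 = 7.
GR = (1 − 1/4) × 7² / 24 = 0.75 × 49 / 24 = 1.53125 dB.
Output = -24 − 1.53125 = -25.53125 dB.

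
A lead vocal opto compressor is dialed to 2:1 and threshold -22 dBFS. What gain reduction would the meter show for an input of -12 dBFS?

5 dB

Overshoot = -12 − (-22) = 10 dB.
After 2:1 compression the overshoot becomes 10/2 = 5 dB.
Gain reduction = 10 − 5 = 5 dB.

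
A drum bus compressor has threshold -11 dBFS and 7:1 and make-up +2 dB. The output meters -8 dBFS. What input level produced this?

Remove make-up: -8 − 2 = -10 dBFS.
That's 1 dB above the -11 dBFS threshold.
Input overshoot = R × output overshoot = 7 dB → input = -11 + 7 = -4 dBFS.

-4 dBFS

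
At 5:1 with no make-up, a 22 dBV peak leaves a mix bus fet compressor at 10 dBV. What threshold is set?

Input is 15 dB above T (since output overshoot × R = input overshoot: (10 − T)·5 = 22 − T gives T = 7 dBV).
Check: 7 + (22 − 7)/5 = 7 + 3 = 10 dBV. ✓

7 dBV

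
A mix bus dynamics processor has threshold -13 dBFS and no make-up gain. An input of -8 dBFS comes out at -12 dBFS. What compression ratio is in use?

5:1

Input overshoot = -8 − (-13) = 5 dB; output overshoot = -12 − (-13) = 1 dB.
Ratio = 5 / 1 = 5.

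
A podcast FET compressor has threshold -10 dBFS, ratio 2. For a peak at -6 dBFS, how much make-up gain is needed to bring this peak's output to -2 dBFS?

The peak compresses to -10 + 4/2 = -8 dBFS.
To reach -2 dBFS requires -2 − (-8) = 6 dB of make-up.

6 dB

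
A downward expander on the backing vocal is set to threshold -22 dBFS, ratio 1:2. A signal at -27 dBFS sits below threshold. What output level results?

-32 dBFS

Below threshold, a 1:2 expander applies gain = (2−1)×(T − x) of attenuation.
(2−1) × 5 = 5 dB, so output = -27 − 5 = -32 dBFS.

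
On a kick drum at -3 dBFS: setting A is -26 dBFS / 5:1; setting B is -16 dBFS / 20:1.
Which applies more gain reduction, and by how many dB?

A: GR = 23 − 23/5 = 18.4 dB.
B: GR = 13 − 13/20 = 12.35 dB.
A applies 6.05 dB more gain reduction.

A, by 6.05 dB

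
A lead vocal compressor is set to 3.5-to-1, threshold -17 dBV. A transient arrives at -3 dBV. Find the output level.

The input is 14 dB above the -17 dBV threshold.
3.5:1 compression reduces that to 14/3.5 = 4 dB over.
Output = -17 + 4 = -13 dBV.

-13 dBV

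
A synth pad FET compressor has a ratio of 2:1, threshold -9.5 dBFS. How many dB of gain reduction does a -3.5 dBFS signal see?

-3.5 dBFS exceeds the threshold by 6 dB.
After 2:1 compression the overshoot becomes 6/2 = 3 dB.
Gain reduction = 6 − 3 = 3 dB.

3 dB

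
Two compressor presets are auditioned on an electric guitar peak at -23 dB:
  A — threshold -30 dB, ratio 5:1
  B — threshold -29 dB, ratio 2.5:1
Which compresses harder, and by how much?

A, by 2 dB

A: overshoot 7 dB → output overshoot 1.4 dB → GR 5.6 dB.
B: overshoot 6 dB → output overshoot 2.4 dB → GR 3.6 dB.
A applies 2 dB more gain reduction.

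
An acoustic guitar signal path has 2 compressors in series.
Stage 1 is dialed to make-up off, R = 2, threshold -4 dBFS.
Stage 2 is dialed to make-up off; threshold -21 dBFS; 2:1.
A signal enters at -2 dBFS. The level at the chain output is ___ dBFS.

-12 dBFS

Stage 1: 2 dB above -4 dBFS, reduced 2:1 to 1 dB above → -3 dBFS.
Stage 2: 18 dB above -21 dBFS, reduced 2:1 to 9 dB above → -12 dBFS.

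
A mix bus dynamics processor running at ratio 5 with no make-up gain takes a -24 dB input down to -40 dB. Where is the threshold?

-44 dB

Input is 20 dB above T (since output overshoot × R = input overshoot: (-40 − T)·5 = -24 − T gives T = -44 dB).
Check: -44 + (-24 − (-44))/5 = -44 + 4 = -40 dB. ✓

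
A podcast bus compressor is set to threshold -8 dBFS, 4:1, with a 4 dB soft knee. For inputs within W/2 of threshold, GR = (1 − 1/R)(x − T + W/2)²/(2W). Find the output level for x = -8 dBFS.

x − T + W/2 = -8 − (-8) + 2 = 2.
GR = (1 − 1/4) × 2² / 8 = 0.75 × 4 / 8 = 0.375 dB.
Output = -8 − 0.375 = -8.375 dBFS.

-8.375 dBFS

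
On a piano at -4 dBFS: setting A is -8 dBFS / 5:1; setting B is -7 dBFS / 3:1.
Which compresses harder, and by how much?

A, by 1.2 dB

A: overshoot 4 dB → output overshoot 0.8 dB → GR 3.2 dB.
B: overshoot 3 dB → output overshoot 1 dB → GR 2 dB.
Difference: 1.2 dB in favour of A.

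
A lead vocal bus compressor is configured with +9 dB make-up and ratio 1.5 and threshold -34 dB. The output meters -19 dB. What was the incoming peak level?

-25 dB

Before make-up, the level was -19 − 9 = -28 dB.
The compressed level sits -28 − (-34) = 6 dB over threshold.
Undo the ratio: input overshoot = 6 × 1.5 = 9 dB, giving input = -25 dB.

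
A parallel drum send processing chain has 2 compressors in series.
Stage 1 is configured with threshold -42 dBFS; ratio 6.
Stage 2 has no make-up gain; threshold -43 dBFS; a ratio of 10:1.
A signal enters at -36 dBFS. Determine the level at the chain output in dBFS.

-42.8 dBFS

Stage 1: overshoot 6 dB → 6/6 = 1 dB → -41 dBFS.
Stage 2: 2 dB above -43 dBFS, reduced 10:1 to 0.2 dB above → -42.8 dBFS.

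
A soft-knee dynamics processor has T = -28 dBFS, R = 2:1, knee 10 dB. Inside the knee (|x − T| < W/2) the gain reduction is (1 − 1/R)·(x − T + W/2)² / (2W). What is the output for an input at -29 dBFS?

-29.4 dBFS

x − T + W/2 = -29 − (-28) + 5 = 4.
GR = (1 − 1/2) × 4² / 20 = 0.5 × 16 / 20 = 0.4 dB.
Output = -29 − 0.4 = -29.4 dBFS.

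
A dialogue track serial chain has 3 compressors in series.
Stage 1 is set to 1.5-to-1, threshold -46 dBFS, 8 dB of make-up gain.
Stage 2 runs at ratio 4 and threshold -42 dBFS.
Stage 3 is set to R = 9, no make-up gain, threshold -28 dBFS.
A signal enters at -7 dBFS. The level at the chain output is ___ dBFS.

Stage 1: overshoot 39 dB → 39/1.5 = 26 dB → -20 dBFS; +8 dB make-up → -12 dBFS.
Stage 2: overshoot 30 dB → 30/4 = 7.5 dB → -34.5 dBFS.
Stage 3: -34.5 dBFS is at or below the -28 dBFS threshold — no compression; output -34.5 dBFS.

-34.5 dBFS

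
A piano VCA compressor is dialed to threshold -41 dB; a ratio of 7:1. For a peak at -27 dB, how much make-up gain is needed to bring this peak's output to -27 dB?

The peak compresses to -41 + 14/7 = -39 dB.
To reach -27 dB requires -27 − (-39) = 12 dB of make-up.

12 dB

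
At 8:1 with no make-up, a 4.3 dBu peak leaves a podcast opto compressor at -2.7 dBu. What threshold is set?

-3.7 dBu

Let T be the threshold. Output overshoot = (input overshoot)/R, so -2.7 − T = (4.3 − T)/8.
8·(-2.7 − T) = 4.3 − T → 7·T = -21.6 − 4.3 = -25.9.
T = -25.9/7 = -3.7 dBu.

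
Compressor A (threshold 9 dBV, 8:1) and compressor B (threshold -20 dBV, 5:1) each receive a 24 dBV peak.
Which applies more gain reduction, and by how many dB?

A: GR = 15 − 15/8 = 13.125 dB.
B: GR = 44 − 44/5 = 35.2 dB.
B applies 22.075 dB more gain reduction.

B, by 22.075 dB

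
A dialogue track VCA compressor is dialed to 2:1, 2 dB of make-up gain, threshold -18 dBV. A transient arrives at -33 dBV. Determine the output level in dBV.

-31 dBV

-33 dBV is 15 dB below the -18 dBV threshold, so no gain reduction is applied.
Make-up gain adds 2 dB: -33 + 2 = -31 dBV.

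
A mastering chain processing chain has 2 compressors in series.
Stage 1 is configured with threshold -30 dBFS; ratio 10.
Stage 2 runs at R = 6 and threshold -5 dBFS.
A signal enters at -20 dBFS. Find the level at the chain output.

Stage 1: overshoot 10 dB → 10/10 = 1 dB → -29 dBFS.
Stage 2: -29 dBFS is at or below the -5 dBFS threshold — no compression; output -29 dBFS.

-29 dBFS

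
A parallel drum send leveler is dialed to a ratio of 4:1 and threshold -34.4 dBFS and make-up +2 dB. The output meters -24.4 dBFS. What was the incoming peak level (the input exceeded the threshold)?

-2.4 dBFS

Stripping the +2 dB make-up gives -26.4 dBFS at the gain stage.
The compressed level sits -26.4 − (-34.4) = 8 dB over threshold.
Input overshoot = R × output overshoot = 32 dB → input = -34.4 + 32 = -2.4 dBFS.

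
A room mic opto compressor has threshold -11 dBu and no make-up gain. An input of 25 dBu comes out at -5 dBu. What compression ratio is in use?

Input overshoot = 25 − (-11) = 36 dB; output overshoot = -5 − (-11) = 6 dB.
Ratio = 36 / 6 = 6.

6:1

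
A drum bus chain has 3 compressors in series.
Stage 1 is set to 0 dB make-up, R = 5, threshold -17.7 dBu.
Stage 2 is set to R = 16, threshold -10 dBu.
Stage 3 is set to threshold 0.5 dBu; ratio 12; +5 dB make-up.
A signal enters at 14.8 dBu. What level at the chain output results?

Stage 1: overshoot 32.5 dB → 32.5/5 = 6.5 dB → -11.2 dBu.
Stage 2: below threshold (-11.2 ≤ -10); passes unchanged; output -11.2 dBu.
Stage 3: -11.2 dBu is at or below the 0.5 dBu threshold — no compression; make-up brings it to -6.2 dBu.

-6.2 dBu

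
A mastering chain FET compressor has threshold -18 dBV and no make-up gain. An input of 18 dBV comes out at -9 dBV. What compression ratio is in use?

Input overshoot = 18 − (-18) = 36 dB; output overshoot = -9 − (-18) = 9 dB.
Ratio = 36 / 9 = 4.

4:1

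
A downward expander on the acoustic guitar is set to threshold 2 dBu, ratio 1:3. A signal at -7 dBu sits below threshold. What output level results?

-25 dBu

The input is 9 dB below the 2 dBu threshold.
A 1:3 expander multiplies undershoot by 3: 9 × 3 = 27 dB below threshold.
Output = 2 − 27 = -25 dBu.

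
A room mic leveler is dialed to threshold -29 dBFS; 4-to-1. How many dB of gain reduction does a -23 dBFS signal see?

4.5 dB

Overshoot = -23 − (-29) = 6 dB.
After 4:1 compression the overshoot becomes 6/4 = 1.5 dB.
So the signal is attenuated by 6 − 1.5 = 4.5 dB.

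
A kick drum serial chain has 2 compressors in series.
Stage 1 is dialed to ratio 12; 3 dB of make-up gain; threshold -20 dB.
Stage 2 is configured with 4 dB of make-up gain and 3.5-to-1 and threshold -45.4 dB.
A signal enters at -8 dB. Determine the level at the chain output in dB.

-33 dB

Stage 1: -8 dB is 12 dB over -20 dB; at 12:1 that becomes 1 dB over, giving -19 dB; +3 dB make-up → -16 dB.
Stage 2: 29.4 dB above -45.4 dB, reduced 3.5:1 to 8.4 dB above → -37 dB; +4 dB make-up → -33 dB.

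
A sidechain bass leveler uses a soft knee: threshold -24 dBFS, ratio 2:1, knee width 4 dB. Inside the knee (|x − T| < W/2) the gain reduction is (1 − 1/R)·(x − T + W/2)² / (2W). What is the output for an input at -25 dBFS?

-25.0625 dBFS

x − T + W/2 = -25 − (-24) + 2 = 1.
GR = (1 − 1/2) × 1² / 8 = 0.5 × 1 / 8 = 0.0625 dB.
Output = -25 − 0.0625 = -25.0625 dBFS.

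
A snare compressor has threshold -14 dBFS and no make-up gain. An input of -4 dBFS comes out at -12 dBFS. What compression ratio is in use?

5:1

Input overshoot = -4 − (-14) = 10 dB; output overshoot = -12 − (-14) = 2 dB.
Ratio = 10 / 2 = 5.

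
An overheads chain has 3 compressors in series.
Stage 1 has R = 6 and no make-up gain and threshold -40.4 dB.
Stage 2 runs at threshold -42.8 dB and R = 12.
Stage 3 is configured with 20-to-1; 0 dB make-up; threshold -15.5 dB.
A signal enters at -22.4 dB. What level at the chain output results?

Stage 1: 18 dB above -40.4 dB, reduced 6:1 to 3 dB above → -37.4 dB.
Stage 2: 5.4 dB above -42.8 dB, reduced 12:1 to 0.45 dB above → -42.35 dB.
Stage 3: -42.35 dB is at or below the -15.5 dB threshold — no compression; output -42.35 dB.

-42.35 dB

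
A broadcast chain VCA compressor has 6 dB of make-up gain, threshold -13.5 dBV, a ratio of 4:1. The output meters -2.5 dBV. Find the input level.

Stripping the +6 dB make-up gives -8.5 dBV at the gain stage.
That's 5 dB above the -13.5 dBV threshold.
Undo the ratio: input overshoot = 5 × 4 = 20 dB, giving input = 6.5 dBV.

6.5 dBV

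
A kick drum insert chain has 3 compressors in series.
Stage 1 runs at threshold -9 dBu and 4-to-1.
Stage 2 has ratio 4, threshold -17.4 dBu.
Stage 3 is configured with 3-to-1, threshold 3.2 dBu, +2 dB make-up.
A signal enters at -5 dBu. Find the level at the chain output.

Stage 1: 4 dB above -9 dBu, reduced 4:1 to 1 dB above → -8 dBu.
Stage 2: overshoot 9.4 dB → 9.4/4 = 2.35 dB → -15.05 dBu.
Stage 3: below threshold (-15.05 ≤ 3.2); passes unchanged; make-up brings it to -13.05 dBu.

-13.05 dBu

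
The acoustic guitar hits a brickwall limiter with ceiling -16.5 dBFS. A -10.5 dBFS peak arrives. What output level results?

At ∞:1, everything above -16.5 dBFS is held at the ceiling.

-16.5 dBFS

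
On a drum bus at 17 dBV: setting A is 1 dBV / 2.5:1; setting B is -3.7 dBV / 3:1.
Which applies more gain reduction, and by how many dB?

B, by 4.2 dB

A: 16 dB over, compressed to 6.4 dB over, so 9.6 dB of GR.
B: 20.7 dB over, compressed to 6.9 dB over, so 13.8 dB of GR.
B reduces 4.2 dB more.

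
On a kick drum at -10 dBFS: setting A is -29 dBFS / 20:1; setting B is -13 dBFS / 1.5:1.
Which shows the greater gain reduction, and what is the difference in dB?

A, by 17.05 dB

A: 19 dB over, compressed to 0.95 dB over, so 18.05 dB of GR.
B: 3 dB over, compressed to 2 dB over, so 1 dB of GR.
A applies 17.05 dB more gain reduction.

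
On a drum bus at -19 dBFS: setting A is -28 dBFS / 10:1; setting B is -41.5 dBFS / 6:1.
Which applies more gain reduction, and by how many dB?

A: GR = 9 − 9/10 = 8.1 dB.
B: GR = 22.5 − 22.5/6 = 18.75 dB.
B reduces 10.65 dB more.

B, by 10.65 dB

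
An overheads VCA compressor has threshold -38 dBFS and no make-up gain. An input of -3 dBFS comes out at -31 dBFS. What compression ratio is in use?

Input overshoot = -3 − (-38) = 35 dB; output overshoot = -31 − (-38) = 7 dB.
Ratio = 35 / 7 = 5.

5:1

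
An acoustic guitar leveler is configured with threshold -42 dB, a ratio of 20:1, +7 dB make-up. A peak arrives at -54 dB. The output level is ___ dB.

-54 dB is 12 dB below the -42 dB threshold, so no gain reduction is applied.
Make-up gain adds 7 dB: -54 + 7 = -47 dB.

-47 dB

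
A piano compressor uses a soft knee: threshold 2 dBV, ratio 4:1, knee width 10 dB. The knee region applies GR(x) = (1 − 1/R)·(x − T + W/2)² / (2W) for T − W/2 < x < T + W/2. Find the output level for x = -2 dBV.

-2.0375 dBV

x − T + W/2 = -2 − 2 + 5 = 1.
GR = (1 − 1/4) × 1² / 20 = 0.75 × 1 / 20 = 0.0375 dB.
Output = -2 − 0.0375 = -2.0375 dBV.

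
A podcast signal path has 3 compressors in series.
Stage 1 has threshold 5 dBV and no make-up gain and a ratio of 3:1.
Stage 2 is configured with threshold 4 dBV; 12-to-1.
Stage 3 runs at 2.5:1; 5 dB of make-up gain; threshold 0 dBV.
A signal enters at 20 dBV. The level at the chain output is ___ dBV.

6.8 dBV

Stage 1: 20 dBV is 15 dB over 5 dBV; at 3:1 that becomes 5 dB over, giving 10 dBV.
Stage 2: overshoot 6 dB → 6/12 = 0.5 dB → 4.5 dBV.
Stage 3: overshoot 4.5 dB → 4.5/2.5 = 1.8 dB → 1.8 dBV; +5 dB make-up → 6.8 dBV.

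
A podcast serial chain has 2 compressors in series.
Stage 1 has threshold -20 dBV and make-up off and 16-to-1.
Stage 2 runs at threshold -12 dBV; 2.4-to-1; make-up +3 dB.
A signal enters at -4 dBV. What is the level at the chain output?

Stage 1: 16 dB above -20 dBV, reduced 16:1 to 1 dB above → -19 dBV.
Stage 2: -19 dBV is at or below the -12 dBV threshold — no compression; make-up brings it to -16 dBV.

-16 dBV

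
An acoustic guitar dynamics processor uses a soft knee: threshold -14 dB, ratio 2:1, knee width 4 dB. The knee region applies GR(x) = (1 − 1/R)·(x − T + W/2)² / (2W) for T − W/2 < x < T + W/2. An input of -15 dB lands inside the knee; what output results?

x − T + W/2 = -15 − (-14) + 2 = 1.
GR = (1 − 1/2) × 1² / 8 = 0.5 × 1 / 8 = 0.0625 dB.
Output = -15 − 0.0625 = -15.0625 dB.

-15.0625 dB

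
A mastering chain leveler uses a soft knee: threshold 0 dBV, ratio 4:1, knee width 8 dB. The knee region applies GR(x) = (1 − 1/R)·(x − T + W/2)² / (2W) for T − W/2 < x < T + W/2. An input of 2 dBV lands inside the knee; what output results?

0.3125 dBV

x − T + W/2 = 2 − 0 + 4 = 6.
GR = (1 − 1/4) × 6² / 16 = 0.75 × 36 / 16 = 1.6875 dB.
Output = 2 − 1.6875 = 0.3125 dBV.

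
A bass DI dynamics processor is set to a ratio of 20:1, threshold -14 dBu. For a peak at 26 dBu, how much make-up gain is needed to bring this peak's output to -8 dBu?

4 dB

The peak compresses to -14 + 40/20 = -12 dBu.
To reach -8 dBu requires -8 − (-12) = 4 dB of make-up.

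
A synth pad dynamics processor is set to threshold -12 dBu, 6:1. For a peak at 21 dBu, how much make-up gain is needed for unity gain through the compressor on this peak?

27.5 dB

Overshoot 33 dB → 33/6 = 5.5 dB after compression, so the compressed level is -12 + 5.5 = -6.5 dBu.
Make-up = target − compressed = 21 − (-6.5) = 27.5 dB.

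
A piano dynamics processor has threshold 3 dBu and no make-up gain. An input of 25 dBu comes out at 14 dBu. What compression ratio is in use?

Input overshoot = 25 − 3 = 22 dB; output overshoot = 14 − 3 = 11 dB.
Ratio = 22 / 11 = 2.

2:1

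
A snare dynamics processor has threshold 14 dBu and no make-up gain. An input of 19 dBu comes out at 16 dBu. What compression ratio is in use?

Input overshoot = 19 − 14 = 5 dB; output overshoot = 16 − 14 = 2 dB.
Ratio = 5 / 2 = 2.5.

2.5:1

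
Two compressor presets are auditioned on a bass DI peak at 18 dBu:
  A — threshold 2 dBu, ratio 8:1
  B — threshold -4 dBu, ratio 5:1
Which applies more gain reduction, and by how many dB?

A: 16 dB over, compressed to 2 dB over, so 14 dB of GR.
B: 22 dB over, compressed to 4.4 dB over, so 17.6 dB of GR.
Difference: 3.6 dB in favour of B.

B, by 3.6 dB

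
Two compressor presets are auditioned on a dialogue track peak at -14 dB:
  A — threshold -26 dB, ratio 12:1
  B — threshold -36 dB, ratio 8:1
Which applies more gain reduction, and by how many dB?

B, by 8.25 dB

A: overshoot 12 dB → output overshoot 1 dB → GR 11 dB.
B: overshoot 22 dB → output overshoot 2.75 dB → GR 19.25 dB.
Difference: 8.25 dB in favour of B.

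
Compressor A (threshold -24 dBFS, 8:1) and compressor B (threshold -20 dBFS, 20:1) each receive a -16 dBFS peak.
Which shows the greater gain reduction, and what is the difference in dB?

A: overshoot 8 dB → output overshoot 1 dB → GR 7 dB.
B: overshoot 4 dB → output overshoot 0.2 dB → GR 3.8 dB.
Difference: 3.2 dB in favour of A.

A, by 3.2 dB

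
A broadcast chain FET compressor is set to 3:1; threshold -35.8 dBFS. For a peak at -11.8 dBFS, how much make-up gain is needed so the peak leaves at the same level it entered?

16 dB

Without make-up, output = threshold + overshoot/3 = -35.8 + 8 = -27.8 dBFS.
Gap to target: 16 dB.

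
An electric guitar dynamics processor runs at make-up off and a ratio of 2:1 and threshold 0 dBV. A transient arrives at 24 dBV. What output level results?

24 dBV sits 24 dB over threshold.
At 2:1 the overshoot is divided by 2, leaving 12 dB above threshold.
That puts the output at 12 dBV.

12 dBV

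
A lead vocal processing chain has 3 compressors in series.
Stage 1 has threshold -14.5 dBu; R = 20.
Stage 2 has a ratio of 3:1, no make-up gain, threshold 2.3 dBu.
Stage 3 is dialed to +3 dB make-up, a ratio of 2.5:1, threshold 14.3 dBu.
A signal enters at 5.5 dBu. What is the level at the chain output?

Stage 1: 5.5 dBu is 20 dB over -14.5 dBu; at 20:1 that becomes 1 dB over, giving -13.5 dBu.
Stage 2: -13.5 dBu ≤ 2.3 dBu, so stage 2 doesn't engage; output -13.5 dBu.
Stage 3: below threshold (-13.5 ≤ 14.3); passes unchanged; make-up brings it to -10.5 dBu.

-10.5 dBu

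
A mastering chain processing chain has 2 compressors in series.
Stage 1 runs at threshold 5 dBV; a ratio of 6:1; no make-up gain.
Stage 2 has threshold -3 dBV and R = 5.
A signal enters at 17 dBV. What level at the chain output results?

-1 dBV

Stage 1: overshoot 12 dB → 12/6 = 2 dB → 7 dBV.
Stage 2: 7 dBV is 10 dB over -3 dBV; at 5:1 that becomes 2 dB over, giving -1 dBV.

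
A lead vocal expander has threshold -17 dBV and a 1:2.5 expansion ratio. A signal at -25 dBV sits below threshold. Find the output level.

Below threshold, a 1:2.5 expander applies gain = (2.5−1)×(T − x) of attenuation.
(2.5−1) × 8 = 12 dB, so output = -25 − 12 = -37 dBV.

-37 dBV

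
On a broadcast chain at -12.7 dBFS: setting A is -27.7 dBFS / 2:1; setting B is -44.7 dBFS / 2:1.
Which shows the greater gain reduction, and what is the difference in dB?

B, by 8.5 dB

A: 15 dB over, compressed to 7.5 dB over, so 7.5 dB of GR.
B: 32 dB over, compressed to 16 dB over, so 16 dB of GR.
Difference: 8.5 dB in favour of B.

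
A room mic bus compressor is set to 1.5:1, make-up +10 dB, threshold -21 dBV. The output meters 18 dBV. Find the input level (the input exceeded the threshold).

22.5 dBV

Stripping the +10 dB make-up gives 8 dBV at the gain stage.
The compressed level sits 8 − (-21) = 29 dB over threshold.
Input overshoot = R × output overshoot = 43.5 dB → input = -21 + 43.5 = 22.5 dBV.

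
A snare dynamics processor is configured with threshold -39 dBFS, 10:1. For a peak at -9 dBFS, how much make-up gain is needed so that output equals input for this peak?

Overshoot 30 dB → 30/10 = 3 dB after compression, so the compressed level is -39 + 3 = -36 dBFS.
Make-up = target − compressed = -9 − (-36) = 27 dB.

27 dB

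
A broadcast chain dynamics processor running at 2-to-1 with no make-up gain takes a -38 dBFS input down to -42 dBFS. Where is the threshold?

-46 dBFS

Let T be the threshold. Output overshoot = (input overshoot)/R, so -42 − T = (-38 − T)/2.
2·(-42 − T) = -38 − T → 1·T = -84 − (-38) = -46.
T = -46/1 = -46 dBFS.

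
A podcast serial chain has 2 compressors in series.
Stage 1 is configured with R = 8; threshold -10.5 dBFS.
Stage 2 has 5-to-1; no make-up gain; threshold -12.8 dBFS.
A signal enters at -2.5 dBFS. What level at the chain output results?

Stage 1: overshoot 8 dB → 8/8 = 1 dB → -9.5 dBFS.
Stage 2: 3.3 dB above -12.8 dBFS, reduced 5:1 to 0.66 dB above → -12.14 dBFS.

-12.14 dBFS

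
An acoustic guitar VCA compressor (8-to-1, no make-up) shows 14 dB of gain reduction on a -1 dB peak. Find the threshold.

-17 dB

Gain reduction = -1 − (-15) = 14 dB; output overshoot = GR / (R − 1) = 14 / 7 = 2 dB.
Threshold = output − output overshoot = -15 − 2 = -17 dB.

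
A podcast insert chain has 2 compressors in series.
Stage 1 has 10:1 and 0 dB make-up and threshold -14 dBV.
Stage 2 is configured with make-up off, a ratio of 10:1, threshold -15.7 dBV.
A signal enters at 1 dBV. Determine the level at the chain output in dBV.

-15.38 dBV

Stage 1: 1 dBV is 15 dB over -14 dBV; at 10:1 that becomes 1.5 dB over, giving -12.5 dBV.
Stage 2: 3.2 dB above -15.7 dBV, reduced 10:1 to 0.32 dB above → -15.38 dBV.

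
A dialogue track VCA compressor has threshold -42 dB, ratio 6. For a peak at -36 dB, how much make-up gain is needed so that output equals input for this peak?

The peak compresses to -42 + 6/6 = -41 dB.
To reach -36 dB requires -36 − (-41) = 5 dB of make-up.

5 dB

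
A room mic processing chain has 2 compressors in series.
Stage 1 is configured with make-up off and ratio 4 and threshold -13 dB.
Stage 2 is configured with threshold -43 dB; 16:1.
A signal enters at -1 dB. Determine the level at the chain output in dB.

Stage 1: -1 dB is 12 dB over -13 dB; at 4:1 that becomes 3 dB over, giving -10 dB.
Stage 2: 33 dB above -43 dB, reduced 16:1 to 2.0625 dB above → -40.9375 dB.

-40.9375 dB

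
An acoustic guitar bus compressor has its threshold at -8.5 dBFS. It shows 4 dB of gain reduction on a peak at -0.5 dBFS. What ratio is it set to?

2:1

Input overshoot = -0.5 − (-8.5) = 8 dB.
Output overshoot = 8 − 4 = 4 dB.
Ratio = input overshoot / output overshoot = 8 / 4 = 2.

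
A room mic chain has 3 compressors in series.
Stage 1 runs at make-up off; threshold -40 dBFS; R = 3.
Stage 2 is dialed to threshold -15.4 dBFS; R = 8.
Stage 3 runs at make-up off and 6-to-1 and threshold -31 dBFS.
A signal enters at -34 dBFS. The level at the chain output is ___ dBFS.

-38 dBFS

Stage 1: -34 dBFS is 6 dB over -40 dBFS; at 3:1 that becomes 2 dB over, giving -38 dBFS.
Stage 2: -38 dBFS ≤ -15.4 dBFS, so stage 2 doesn't engage; output -38 dBFS.
Stage 3: below threshold (-38 ≤ -31); passes unchanged; output -38 dBFS.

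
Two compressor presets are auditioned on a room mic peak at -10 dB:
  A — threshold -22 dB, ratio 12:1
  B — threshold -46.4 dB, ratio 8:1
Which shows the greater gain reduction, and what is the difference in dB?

B, by 20.85 dB

A: GR = 12 − 12/12 = 11 dB.
B: GR = 36.4 − 36.4/8 = 31.85 dB.
B reduces 20.85 dB more.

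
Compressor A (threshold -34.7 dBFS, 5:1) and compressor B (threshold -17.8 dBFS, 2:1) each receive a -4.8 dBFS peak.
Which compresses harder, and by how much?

A: overshoot 29.9 dB → output overshoot 5.98 dB → GR 23.92 dB.
B: overshoot 13 dB → output overshoot 6.5 dB → GR 6.5 dB.
Difference: 17.42 dB in favour of A.

A, by 17.42 dB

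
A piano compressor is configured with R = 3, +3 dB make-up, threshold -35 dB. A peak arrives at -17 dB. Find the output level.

-26 dB

-17 dB sits 18 dB over threshold.
At 3:1 the overshoot is divided by 3, leaving 6 dB above threshold.
So the level is -35 + 6 = -29 dB; make-up adds 3 dB, giving -26 dB.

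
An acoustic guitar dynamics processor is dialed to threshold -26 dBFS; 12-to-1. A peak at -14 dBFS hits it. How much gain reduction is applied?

-14 dBFS exceeds the threshold by 12 dB.
A 12:1 ratio leaves 1 dB of that excess.
Gain reduction = 12 − 1 = 11 dB.

11 dB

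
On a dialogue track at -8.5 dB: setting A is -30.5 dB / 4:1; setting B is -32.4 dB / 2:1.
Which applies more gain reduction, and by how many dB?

A: overshoot 22 dB → output overshoot 5.5 dB → GR 16.5 dB.
B: overshoot 23.9 dB → output overshoot 11.95 dB → GR 11.95 dB.
A reduces 4.55 dB more.

A, by 4.55 dB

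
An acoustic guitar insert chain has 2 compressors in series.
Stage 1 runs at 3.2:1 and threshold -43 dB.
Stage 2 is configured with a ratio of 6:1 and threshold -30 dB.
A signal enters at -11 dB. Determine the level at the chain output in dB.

-33 dB

Stage 1: overshoot 32 dB → 32/3.2 = 10 dB → -33 dB.
Stage 2: -33 dB ≤ -30 dB, so stage 2 doesn't engage; output -33 dB.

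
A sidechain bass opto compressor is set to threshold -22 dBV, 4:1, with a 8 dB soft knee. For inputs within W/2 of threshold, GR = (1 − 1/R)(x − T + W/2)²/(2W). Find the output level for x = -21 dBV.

-22.171875 dBV

x − T + W/2 = -21 − (-22) + 4 = 5.
GR = (1 − 1/4) × 5² / 16 = 0.75 × 25 / 16 = 1.171875 dB.
Output = -21 − 1.171875 = -22.171875 dBV.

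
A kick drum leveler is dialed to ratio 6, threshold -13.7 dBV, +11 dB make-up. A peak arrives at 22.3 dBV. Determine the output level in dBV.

3.3 dBV

22.3 dBV sits 36 dB over threshold.
6:1 compression reduces that to 36/6 = 6 dB over.
Output = -13.7 + 6 = -7.7 dBV; make-up adds 11 dB, giving 3.3 dBV.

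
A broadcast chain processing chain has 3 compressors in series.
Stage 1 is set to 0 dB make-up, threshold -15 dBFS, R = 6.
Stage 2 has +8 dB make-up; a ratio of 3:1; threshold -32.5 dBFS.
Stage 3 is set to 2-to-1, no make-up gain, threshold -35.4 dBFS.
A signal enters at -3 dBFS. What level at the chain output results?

Stage 1: -3 dBFS is 12 dB over -15 dBFS; at 6:1 that becomes 2 dB over, giving -13 dBFS.
Stage 2: -13 dBFS is 19.5 dB over -32.5 dBFS; at 3:1 that becomes 6.5 dB over, giving -26 dBFS; +8 dB make-up → -18 dBFS.
Stage 3: overshoot 17.4 dB → 17.4/2 = 8.7 dB → -26.7 dBFS.

-26.7 dBFS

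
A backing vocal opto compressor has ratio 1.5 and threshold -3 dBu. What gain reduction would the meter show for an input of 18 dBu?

18 dBu exceeds the threshold by 21 dB.
After 1.5:1 compression the overshoot becomes 21/1.5 = 14 dB.
So the signal is attenuated by 21 − 14 = 7 dB.

7 dB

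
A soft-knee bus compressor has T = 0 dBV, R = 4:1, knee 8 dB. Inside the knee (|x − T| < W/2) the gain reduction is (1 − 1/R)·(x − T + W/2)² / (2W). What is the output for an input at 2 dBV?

0.3125 dBV

x − T + W/2 = 2 − 0 + 4 = 6.
GR = (1 − 1/4) × 6² / 16 = 0.75 × 36 / 16 = 1.6875 dB.
Output = 2 − 1.6875 = 0.3125 dBV.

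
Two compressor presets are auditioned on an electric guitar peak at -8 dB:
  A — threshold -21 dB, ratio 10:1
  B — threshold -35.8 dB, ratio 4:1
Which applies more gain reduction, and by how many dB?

B, by 9.15 dB

A: overshoot 13 dB → output overshoot 1.3 dB → GR 11.7 dB.
B: overshoot 27.8 dB → output overshoot 6.95 dB → GR 20.85 dB.
Difference: 9.15 dB in favour of B.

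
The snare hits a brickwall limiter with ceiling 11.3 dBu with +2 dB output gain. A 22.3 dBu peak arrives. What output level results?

The limiter clamps the peak to its 11.3 dBu ceiling.
Output gain then adds 2 dB: 11.3 + 2 = 13.3 dBu.

13.3 dBu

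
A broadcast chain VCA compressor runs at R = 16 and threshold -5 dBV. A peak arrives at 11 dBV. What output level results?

Overshoot: 11 − (-5) = 16 dB.
At 16:1 the overshoot is divided by 16, leaving 1 dB above threshold.
That puts the output at -4 dBV.

-4 dBV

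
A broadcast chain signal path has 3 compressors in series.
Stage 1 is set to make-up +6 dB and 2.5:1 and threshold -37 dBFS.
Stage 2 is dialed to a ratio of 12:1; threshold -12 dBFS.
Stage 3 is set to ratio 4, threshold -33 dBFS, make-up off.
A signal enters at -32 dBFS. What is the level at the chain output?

Stage 1: -32 dBFS is 5 dB over -37 dBFS; at 2.5:1 that becomes 2 dB over, giving -35 dBFS; +6 dB make-up → -29 dBFS.
Stage 2: -29 dBFS ≤ -12 dBFS, so stage 2 doesn't engage; output -29 dBFS.
Stage 3: -29 dBFS is 4 dB over -33 dBFS; at 4:1 that becomes 1 dB over, giving -32 dBFS.

-32 dBFS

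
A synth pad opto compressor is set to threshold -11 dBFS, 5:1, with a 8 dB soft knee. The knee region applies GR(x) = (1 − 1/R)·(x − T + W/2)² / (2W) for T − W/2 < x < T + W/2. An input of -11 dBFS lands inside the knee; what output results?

x − T + W/2 = -11 − (-11) + 4 = 4.
GR = (1 − 1/5) × 4² / 16 = 0.8 × 16 / 16 = 0.8 dB.
Output = -11 − 0.8 = -11.8 dBFS.

-11.8 dBFS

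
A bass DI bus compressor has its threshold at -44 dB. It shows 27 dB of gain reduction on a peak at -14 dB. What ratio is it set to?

Input overshoot = -14 − (-44) = 30 dB.
Output overshoot = 30 − 27 = 3 dB.
Ratio = input overshoot / output overshoot = 30 / 3 = 10.

10:1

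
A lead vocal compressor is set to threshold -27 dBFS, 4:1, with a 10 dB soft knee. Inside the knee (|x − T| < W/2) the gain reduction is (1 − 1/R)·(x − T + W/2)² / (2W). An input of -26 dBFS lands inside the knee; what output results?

-27.35 dBFS

x − T + W/2 = -26 − (-27) + 5 = 6.
GR = (1 − 1/4) × 6² / 20 = 0.75 × 36 / 20 = 1.35 dB.
Output = -26 − 1.35 = -27.35 dBFS.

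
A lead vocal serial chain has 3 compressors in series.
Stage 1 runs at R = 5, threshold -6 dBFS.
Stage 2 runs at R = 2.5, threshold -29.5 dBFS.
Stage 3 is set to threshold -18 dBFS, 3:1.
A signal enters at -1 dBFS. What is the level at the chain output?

-19.7 dBFS

Stage 1: -1 dBFS is 5 dB over -6 dBFS; at 5:1 that becomes 1 dB over, giving -5 dBFS.
Stage 2: -5 dBFS is 24.5 dB over -29.5 dBFS; at 2.5:1 that becomes 9.8 dB over, giving -19.7 dBFS.
Stage 3: below threshold (-19.7 ≤ -18); passes unchanged; output -19.7 dBFS.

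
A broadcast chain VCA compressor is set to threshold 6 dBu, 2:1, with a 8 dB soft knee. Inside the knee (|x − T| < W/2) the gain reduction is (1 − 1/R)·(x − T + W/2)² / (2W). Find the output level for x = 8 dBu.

6.875 dBu

x − T + W/2 = 8 − 6 + 4 = 6.
GR = (1 − 1/2) × 6² / 16 = 0.5 × 36 / 16 = 1.125 dB.
Output = 8 − 1.125 = 6.875 dBu.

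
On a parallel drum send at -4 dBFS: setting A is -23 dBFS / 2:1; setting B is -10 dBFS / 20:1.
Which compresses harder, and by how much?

A, by 3.8 dB

A: overshoot 19 dB → output overshoot 9.5 dB → GR 9.5 dB.
B: overshoot 6 dB → output overshoot 0.3 dB → GR 5.7 dB.
Difference: 3.8 dB in favour of A.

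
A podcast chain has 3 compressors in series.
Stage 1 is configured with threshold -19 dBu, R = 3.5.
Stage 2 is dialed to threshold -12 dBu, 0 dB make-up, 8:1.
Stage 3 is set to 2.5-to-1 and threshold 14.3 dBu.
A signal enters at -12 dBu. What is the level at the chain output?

-17 dBu

Stage 1: 7 dB above -19 dBu, reduced 3.5:1 to 2 dB above → -17 dBu.
Stage 2: -17 dBu ≤ -12 dBu, so stage 2 doesn't engage; output -17 dBu.
Stage 3: -17 dBu is at or below the 14.3 dBu threshold — no compression; output -17 dBu.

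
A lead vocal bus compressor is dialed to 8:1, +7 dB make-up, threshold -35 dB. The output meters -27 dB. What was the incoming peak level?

-27 dB

Before make-up, the level was -27 − 7 = -34 dB.
Post-compression overshoot = -34 − (-35) = 1 dB.
Before 8:1 compression the overshoot was 1 × 8 = 8 dB, so input = -35 + 8 = -27 dB.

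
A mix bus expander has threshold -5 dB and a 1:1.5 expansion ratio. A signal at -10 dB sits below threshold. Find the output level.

-12.5 dB

The input is 5 dB below the -5 dB threshold.
A 1:1.5 expander multiplies undershoot by 1.5: 5 × 1.5 = 7.5 dB below threshold.
Output = -5 − 7.5 = -12.5 dB.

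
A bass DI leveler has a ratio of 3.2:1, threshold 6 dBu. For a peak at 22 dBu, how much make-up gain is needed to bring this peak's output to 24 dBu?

13 dB

Overshoot 16 dB → 16/3.2 = 5 dB after compression, so the compressed level is 6 + 5 = 11 dBu.
Make-up = target − compressed = 24 − 11 = 13 dB.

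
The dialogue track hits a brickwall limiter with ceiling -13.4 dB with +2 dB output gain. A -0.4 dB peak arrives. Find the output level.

-11.4 dB

The limiter clamps the peak to its -13.4 dB ceiling.
Output gain then adds 2 dB: -13.4 + 2 = -11.4 dB.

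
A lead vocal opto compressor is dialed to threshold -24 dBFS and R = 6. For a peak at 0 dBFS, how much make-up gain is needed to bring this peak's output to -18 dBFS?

The peak compresses to -24 + 24/6 = -20 dBFS.
To reach -18 dBFS requires -18 − (-20) = 2 dB of make-up.

2 dB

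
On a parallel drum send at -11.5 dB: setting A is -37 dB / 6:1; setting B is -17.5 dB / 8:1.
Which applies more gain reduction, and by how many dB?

A: overshoot 25.5 dB → output overshoot 4.25 dB → GR 21.25 dB.
B: overshoot 6 dB → output overshoot 0.75 dB → GR 5.25 dB.
Difference: 16 dB in favour of A.

A, by 16 dB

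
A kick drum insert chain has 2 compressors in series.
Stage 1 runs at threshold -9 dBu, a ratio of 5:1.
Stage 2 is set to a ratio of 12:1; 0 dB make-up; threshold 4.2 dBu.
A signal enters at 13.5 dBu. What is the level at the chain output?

-4.5 dBu

Stage 1: 22.5 dB above -9 dBu, reduced 5:1 to 4.5 dB above → -4.5 dBu.
Stage 2: below threshold (-4.5 ≤ 4.2); passes unchanged; output -4.5 dBu.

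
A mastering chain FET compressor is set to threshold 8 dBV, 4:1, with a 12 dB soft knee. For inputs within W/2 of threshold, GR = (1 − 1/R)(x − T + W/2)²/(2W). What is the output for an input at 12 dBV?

x − T + W/2 = 12 − 8 + 6 = 10.
GR = (1 − 1/4) × 10² / 24 = 0.75 × 100 / 24 = 3.125 dB.
Output = 12 − 3.125 = 8.875 dBV.

8.875 dBV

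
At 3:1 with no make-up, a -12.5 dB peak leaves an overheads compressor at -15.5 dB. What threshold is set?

-17 dB

Input is 4.5 dB above T (since output overshoot × R = input overshoot: (-15.5 − T)·3 = -12.5 − T gives T = -17 dB).
Check: -17 + (-12.5 − (-17))/3 = -17 + 1.5 = -15.5 dB. ✓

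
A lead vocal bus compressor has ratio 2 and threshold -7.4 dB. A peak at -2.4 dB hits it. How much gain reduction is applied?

2.5 dB

-2.4 dB exceeds the threshold by 5 dB.
After 2:1 compression the overshoot becomes 5/2 = 2.5 dB.
So the signal is attenuated by 5 − 2.5 = 2.5 dB.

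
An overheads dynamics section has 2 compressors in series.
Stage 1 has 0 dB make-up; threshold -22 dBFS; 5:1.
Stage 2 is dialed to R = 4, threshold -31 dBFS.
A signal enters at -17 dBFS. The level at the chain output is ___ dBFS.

-28.5 dBFS

Stage 1: -17 dBFS is 5 dB over -22 dBFS; at 5:1 that becomes 1 dB over, giving -21 dBFS.
Stage 2: overshoot 10 dB → 10/4 = 2.5 dB → -28.5 dBFS.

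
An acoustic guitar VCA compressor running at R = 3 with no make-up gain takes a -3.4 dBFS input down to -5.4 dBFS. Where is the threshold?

-6.4 dBFS

Input is 3 dB above T (since output overshoot × R = input overshoot: (-5.4 − T)·3 = -3.4 − T gives T = -6.4 dBFS).
Check: -6.4 + (-3.4 − (-6.4))/3 = -6.4 + 1 = -5.4 dBFS. ✓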